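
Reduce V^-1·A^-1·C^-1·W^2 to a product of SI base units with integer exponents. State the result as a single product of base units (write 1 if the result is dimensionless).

V = W/A (potential = power per current),
    = kg·m²·s⁻³·A⁻¹.
So V⁻¹ = kg⁻¹·m⁻²·s³·A.
C = A·s = s·A (charge = current × time).
So C⁻¹ = s⁻¹·A⁻¹.
W = J/s (power = energy per time),
    = kg·m²·s⁻³.
So W² = kg²·m⁴·s⁻⁶.
Combining: V⁻¹·A⁻¹·C⁻¹·W² = (kg⁻¹·m⁻²·s³·A) · A⁻¹ · (s⁻¹·A⁻¹) · (kg²·m⁴·s⁻⁶) = kg·m²·s⁻⁴·A⁻¹.

kg·m²·s⁻⁴·A⁻¹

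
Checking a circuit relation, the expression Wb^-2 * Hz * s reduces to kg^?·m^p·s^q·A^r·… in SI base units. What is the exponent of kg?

-2

Wb = V·s (flux: a volt is a weber per second),
    = kg·m²·s⁻²·A⁻¹.
So Wb⁻² = kg⁻²·m⁻⁴·s⁴·A².
Hz = 1/s = s⁻¹ (frequency is cycles per second).
Combining: Wb⁻²·Hz·s = (kg⁻²·m⁻⁴·s⁴·A²) · s⁻¹ · s = kg⁻²·m⁻⁴·s⁴·A².
The exponent of kg is -2.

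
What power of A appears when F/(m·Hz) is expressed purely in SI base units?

F = C/V (capacitance = charge per voltage),
    = A·s/(kg·m²·s⁻³·A⁻¹) (substituting C and V),
    = kg⁻¹·m⁻²·s⁴·A².
Hz = 1/s = s⁻¹ (frequency is cycles per second).
So Hz⁻¹ = s.
Combining: m⁻¹·F·Hz⁻¹ = m⁻¹ · (kg⁻¹·m⁻²·s⁴·A²) · s = kg⁻¹·m⁻³·s⁵·A².
The exponent of A is 2.

2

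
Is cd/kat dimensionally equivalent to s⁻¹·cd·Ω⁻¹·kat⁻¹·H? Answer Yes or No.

Left side:
  kat = s⁻¹·mol.
  So kat⁻¹ = s·mol⁻¹.
  Combining: kat⁻¹·cd = (s·mol⁻¹) · cd = s·mol⁻¹·cd.
Right side:
  Ω = V/A (resistance = voltage per current),
      = kg·m²·s⁻³·A⁻².
  So Ω⁻¹ = kg⁻¹·m⁻²·s³·A².
  kat = mol/s = s⁻¹·mol (catalytic activity).
  So kat⁻¹ = s·mol⁻¹.
  H = Wb/A (inductance = flux per current),
      = kg·m²·s⁻²·A⁻².
  Combining: s⁻¹·cd·Ω⁻¹·kat⁻¹·H = s⁻¹ · cd · (kg⁻¹·m⁻²·s³·A²) · (s·mol⁻¹) · (kg·m²·s⁻²·A⁻²) = s·mol⁻¹·cd.
Both reduce to s·mol⁻¹·cd.

Yes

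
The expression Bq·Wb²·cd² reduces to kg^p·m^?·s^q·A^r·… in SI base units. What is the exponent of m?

Bq = s⁻¹.
Wb = kg·m²·s⁻²·A⁻¹.
So Wb² = kg²·m⁴·s⁻⁴·A⁻².
Combining: Bq·Wb²·cd² = s⁻¹ · (kg²·m⁴·s⁻⁴·A⁻²) · cd² = kg²·m⁴·s⁻⁵·A⁻²·cd².
The exponent of m is 4.

4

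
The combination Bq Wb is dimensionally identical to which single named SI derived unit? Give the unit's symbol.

V

Bq = s⁻¹.
Wb = kg·m²·s⁻²·A⁻¹.
Combining: Bq·Wb = s⁻¹ · (kg·m²·s⁻²·A⁻¹) = kg·m²·s⁻³·A⁻¹.
kg·m²·s⁻³·A⁻¹ is the base-SI form of the volt.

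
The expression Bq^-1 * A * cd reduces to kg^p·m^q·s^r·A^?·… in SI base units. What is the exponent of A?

Bq = 1/s = s⁻¹ (activity is decays per second).
So Bq⁻¹ = s.
Combining: Bq⁻¹·A·cd = s · A · cd = s·A·cd.
The exponent of A is 1.

1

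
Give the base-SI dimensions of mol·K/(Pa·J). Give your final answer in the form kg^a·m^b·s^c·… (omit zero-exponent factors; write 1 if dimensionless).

Pa = N/m² (pressure = force per area),
    = kg·m⁻¹·s⁻².
So Pa⁻¹ = kg⁻¹·m·s².
J = N·m (work = force × distance),
    = kg·m²·s⁻².
So J⁻¹ = kg⁻¹·m⁻²·s².
Combining: Pa⁻¹·J⁻¹·mol·K = (kg⁻¹·m·s²) · (kg⁻¹·m⁻²·s²) · mol · K = kg⁻²·m⁻¹·s⁴·K·mol.

kg⁻²·m⁻¹·s⁴·K·mol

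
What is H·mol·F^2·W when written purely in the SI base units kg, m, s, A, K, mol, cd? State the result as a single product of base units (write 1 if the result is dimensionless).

H = kg·m²·s⁻²·A⁻².
F = kg⁻¹·m⁻²·s⁴·A².
So F² = kg⁻²·m⁻⁴·s⁸·A⁴.
W = kg·m²·s⁻³.
Combining: H·mol·F²·W = (kg·m²·s⁻²·A⁻²) · mol · (kg⁻²·m⁻⁴·s⁸·A⁴) · (kg·m²·s⁻³) = s³·A²·mol.

s³·A²·mol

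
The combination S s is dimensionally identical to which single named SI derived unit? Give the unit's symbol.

F

S = 1/Ω (conductance is reciprocal resistance),
    = kg⁻¹·m⁻²·s³·A².
Combining: S·s = (kg⁻¹·m⁻²·s³·A²) · s = kg⁻¹·m⁻²·s⁴·A².
kg⁻¹·m⁻²·s⁴·A² is the base-SI form of the farad.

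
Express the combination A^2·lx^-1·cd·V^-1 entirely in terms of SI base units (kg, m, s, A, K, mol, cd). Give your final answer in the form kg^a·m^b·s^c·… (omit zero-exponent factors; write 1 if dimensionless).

kg⁻¹·s³·A³

lx = m⁻²·cd.
So lx⁻¹ = m²·cd⁻¹.
V = kg·m²·s⁻³·A⁻¹.
So V⁻¹ = kg⁻¹·m⁻²·s³·A.
Combining: A²·lx⁻¹·cd·V⁻¹ = A² · (m²·cd⁻¹) · cd · (kg⁻¹·m⁻²·s³·A) = kg⁻¹·s³·A³.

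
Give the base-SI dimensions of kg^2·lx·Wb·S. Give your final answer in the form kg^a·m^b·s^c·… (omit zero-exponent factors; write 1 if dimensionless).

lx = m⁻²·cd.
Wb = kg·m²·s⁻²·A⁻¹.
S = kg⁻¹·m⁻²·s³·A².
Combining: kg²·lx·Wb·S = kg² · (m⁻²·cd) · (kg·m²·s⁻²·A⁻¹) · (kg⁻¹·m⁻²·s³·A²) = kg²·m⁻²·s·A·cd.

kg²·m⁻²·s·A·cd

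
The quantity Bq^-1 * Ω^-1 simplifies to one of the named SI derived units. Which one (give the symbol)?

F

Bq = 1/s = s⁻¹ (activity is decays per second).
So Bq⁻¹ = s.
Ω = V/A (resistance = voltage per current),
    = kg·m²·s⁻³·A⁻².
So Ω⁻¹ = kg⁻¹·m⁻²·s³·A².
Combining: Bq⁻¹·Ω⁻¹ = s · (kg⁻¹·m⁻²·s³·A²) = kg⁻¹·m⁻²·s⁴·A².
kg⁻¹·m⁻²·s⁴·A² is the base-SI form of the farad.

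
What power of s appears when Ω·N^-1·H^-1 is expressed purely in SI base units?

Ω = kg·m²·s⁻³·A⁻².
N = kg·m·s⁻².
So N⁻¹ = kg⁻¹·m⁻¹·s².
H = kg·m²·s⁻²·A⁻².
So H⁻¹ = kg⁻¹·m⁻²·s²·A².
Combining: Ω·N⁻¹·H⁻¹ = (kg·m²·s⁻³·A⁻²) · (kg⁻¹·m⁻¹·s²) · (kg⁻¹·m⁻²·s²·A²) = kg⁻¹·m⁻¹·s.
The exponent of s is 1.

1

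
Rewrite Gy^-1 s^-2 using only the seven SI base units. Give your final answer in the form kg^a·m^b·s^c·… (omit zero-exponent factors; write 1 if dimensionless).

Gy = J/kg (absorbed dose = energy per mass),
    = m²·s⁻².
So Gy⁻¹ = m⁻²·s².
Combining: Gy⁻¹·s⁻² = (m⁻²·s²) · s⁻² = m⁻².

m⁻²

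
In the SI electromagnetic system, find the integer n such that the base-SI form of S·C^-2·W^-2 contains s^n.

S = 1/Ω (conductance is reciprocal resistance),
    = kg⁻¹·m⁻²·s³·A².
C = A·s = s·A (charge = current × time).
So C⁻² = s⁻²·A⁻².
W = J/s (power = energy per time),
    = kg·m²·s⁻³.
So W⁻² = kg⁻²·m⁻⁴·s⁶.
Combining: S·C⁻²·W⁻² = (kg⁻¹·m⁻²·s³·A²) · (s⁻²·A⁻²) · (kg⁻²·m⁻⁴·s⁶) = kg⁻³·m⁻⁶·s⁷.
The exponent of s is 7.

7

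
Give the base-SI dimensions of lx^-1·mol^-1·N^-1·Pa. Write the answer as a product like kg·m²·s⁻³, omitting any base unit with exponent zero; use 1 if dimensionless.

lx = lm/m² (illuminance = luminous flux per area),
    = m⁻²·cd.
So lx⁻¹ = m²·cd⁻¹.
N = kg·m/s² = kg·m·s⁻² (force = mass × acceleration).
So N⁻¹ = kg⁻¹·m⁻¹·s².
Pa = N/m² (pressure = force per area),
    = kg·m⁻¹·s⁻².
Combining: lx⁻¹·mol⁻¹·N⁻¹·Pa = (m²·cd⁻¹) · mol⁻¹ · (kg⁻¹·m⁻¹·s²) · (kg·m⁻¹·s⁻²) = mol⁻¹·cd⁻¹.

mol⁻¹·cd⁻¹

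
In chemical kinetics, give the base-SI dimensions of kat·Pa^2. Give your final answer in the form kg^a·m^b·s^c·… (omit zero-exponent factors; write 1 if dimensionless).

kg²·m⁻²·s⁻⁵·mol

kat = s⁻¹·mol.
Pa = kg·m⁻¹·s⁻².
So Pa² = kg²·m⁻²·s⁻⁴.
Combining: kat·Pa² = (s⁻¹·mol) · (kg²·m⁻²·s⁻⁴) = kg²·m⁻²·s⁻⁵·mol.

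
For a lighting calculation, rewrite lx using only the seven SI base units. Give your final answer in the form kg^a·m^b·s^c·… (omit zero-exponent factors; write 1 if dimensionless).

m⁻²·cd

lx = lm/m² (illuminance = luminous flux per area),
    = m⁻²·cd.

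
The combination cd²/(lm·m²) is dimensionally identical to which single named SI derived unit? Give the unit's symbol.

lm = cd·sr = cd (luminous flux; sr is dimensionless).
So lm⁻¹ = cd⁻¹.
Combining: lm⁻¹·m⁻²·cd² = cd⁻¹ · m⁻² · cd² = m⁻²·cd.
m⁻²·cd is the base-SI form of the lux.

lx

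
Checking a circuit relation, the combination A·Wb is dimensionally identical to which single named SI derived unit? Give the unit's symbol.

J

Wb = V·s (flux: a volt is a weber per second),
    = kg·m²·s⁻²·A⁻¹.
Combining: A·Wb = A · (kg·m²·s⁻²·A⁻¹) = kg·m²·s⁻².
kg·m²·s⁻² is the base-SI form of the joule.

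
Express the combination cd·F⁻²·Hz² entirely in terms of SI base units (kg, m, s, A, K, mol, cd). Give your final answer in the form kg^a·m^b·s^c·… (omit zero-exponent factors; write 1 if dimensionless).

F = C/V (capacitance = charge per voltage),
    = A·s/(kg·m²·s⁻³·A⁻¹) (substituting C and V),
    = kg⁻¹·m⁻²·s⁴·A².
So F⁻² = kg²·m⁴·s⁻⁸·A⁻⁴.
Hz = 1/s = s⁻¹ (frequency is cycles per second).
So Hz² = s⁻².
Combining: cd·F⁻²·Hz² = cd · (kg²·m⁴·s⁻⁸·A⁻⁴) · s⁻² = kg²·m⁴·s⁻¹⁰·A⁻⁴·cd.

kg²·m⁴·s⁻¹⁰·A⁻⁴·cd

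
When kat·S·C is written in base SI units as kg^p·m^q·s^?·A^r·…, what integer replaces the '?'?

3

kat = mol/s = s⁻¹·mol (catalytic activity).
S = 1/Ω (conductance is reciprocal resistance),
    = kg⁻¹·m⁻²·s³·A².
C = A·s = s·A (charge = current × time).
Combining: kat·S·C = (s⁻¹·mol) · (kg⁻¹·m⁻²·s³·A²) · (s·A) = kg⁻¹·m⁻²·s³·A³·mol.
The exponent of s is 3.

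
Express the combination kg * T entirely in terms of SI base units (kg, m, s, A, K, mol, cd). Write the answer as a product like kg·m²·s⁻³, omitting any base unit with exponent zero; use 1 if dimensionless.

T = kg·s⁻²·A⁻¹.
Combining: kg·T = kg · (kg·s⁻²·A⁻¹) = kg²·s⁻²·A⁻¹.

kg²·s⁻²·A⁻¹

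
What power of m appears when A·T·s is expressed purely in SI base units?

T = kg·s⁻²·A⁻¹.
Combining: A·T·s = A · (kg·s⁻²·A⁻¹) · s = kg·s⁻¹.
The exponent of m is 0.

0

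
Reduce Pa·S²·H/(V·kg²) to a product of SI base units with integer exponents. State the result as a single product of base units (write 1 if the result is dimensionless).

V = kg·m²·s⁻³·A⁻¹.
So V⁻¹ = kg⁻¹·m⁻²·s³·A.
Pa = kg·m⁻¹·s⁻².
S = kg⁻¹·m⁻²·s³·A².
So S² = kg⁻²·m⁻⁴·s⁶·A⁴.
H = kg·m²·s⁻²·A⁻².
Combining: V⁻¹·Pa·S²·kg⁻²·H = (kg⁻¹·m⁻²·s³·A) · (kg·m⁻¹·s⁻²) · (kg⁻²·m⁻⁴·s⁶·A⁴) · kg⁻² · (kg·m²·s⁻²·A⁻²) = kg⁻³·m⁻⁵·s⁵·A³.

kg⁻³·m⁻⁵·s⁵·A³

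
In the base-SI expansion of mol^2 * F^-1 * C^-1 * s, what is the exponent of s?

-4

F = C/V (capacitance = charge per voltage),
    = A·s/(kg·m²·s⁻³·A⁻¹) (substituting C and V),
    = kg⁻¹·m⁻²·s⁴·A².
So F⁻¹ = kg·m²·s⁻⁴·A⁻².
C = A·s = s·A (charge = current × time).
So C⁻¹ = s⁻¹·A⁻¹.
Combining: mol²·F⁻¹·C⁻¹·s = mol² · (kg·m²·s⁻⁴·A⁻²) · (s⁻¹·A⁻¹) · s = kg·m²·s⁻⁴·A⁻³·mol².
The exponent of s is -4.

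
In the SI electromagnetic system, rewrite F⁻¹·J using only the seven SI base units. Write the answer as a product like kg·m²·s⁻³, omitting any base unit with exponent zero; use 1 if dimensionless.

F = C/V (capacitance = charge per voltage),
    = A·s/(kg·m²·s⁻³·A⁻¹) (substituting C and V),
    = kg⁻¹·m⁻²·s⁴·A².
So F⁻¹ = kg·m²·s⁻⁴·A⁻².
J = N·m (work = force × distance),
    = kg·m²·s⁻².
Combining: F⁻¹·J = (kg·m²·s⁻⁴·A⁻²) · (kg·m²·s⁻²) = kg²·m⁴·s⁻⁶·A⁻².

kg²·m⁴·s⁻⁶·A⁻²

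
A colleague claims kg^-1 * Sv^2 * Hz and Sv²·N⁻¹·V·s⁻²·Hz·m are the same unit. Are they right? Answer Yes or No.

No

Left side:
  Sv = m²·s⁻².
  So Sv² = m⁴·s⁻⁴.
  Hz = s⁻¹.
  Combining: kg⁻¹·Sv²·Hz = kg⁻¹ · (m⁴·s⁻⁴) · s⁻¹ = kg⁻¹·m⁴·s⁻⁵.
Right side:
  Sv = J/kg (equivalent dose = energy per mass),
      = m²·s⁻².
  So Sv² = m⁴·s⁻⁴.
  N = kg·m/s² = kg·m·s⁻² (force = mass × acceleration).
  So N⁻¹ = kg⁻¹·m⁻¹·s².
  V = W/A (potential = power per current),
      = kg·m²·s⁻³·A⁻¹.
  Hz = 1/s = s⁻¹ (frequency is cycles per second).
  Combining: Sv²·N⁻¹·V·s⁻²·Hz·m = (m⁴·s⁻⁴) · (kg⁻¹·m⁻¹·s²) · (kg·m²·s⁻³·A⁻¹) · s⁻² · s⁻¹ · m = m⁶·s⁻⁸·A⁻¹.
Left is kg⁻¹·m⁴·s⁻⁵; right is m⁶·s⁻⁸·A⁻¹ — different.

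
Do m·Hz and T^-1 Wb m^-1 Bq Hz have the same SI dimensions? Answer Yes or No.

No

Left side:
  Hz = s⁻¹.
  Combining: m·Hz = m · s⁻¹ = m·s⁻¹.
Right side:
  T = kg·s⁻²·A⁻¹.
  So T⁻¹ = kg⁻¹·s²·A.
  Wb = kg·m²·s⁻²·A⁻¹.
  Bq = s⁻¹.
  Hz = s⁻¹.
  Combining: T⁻¹·Wb·m⁻¹·Bq·Hz = (kg⁻¹·s²·A) · (kg·m²·s⁻²·A⁻¹) · m⁻¹ · s⁻¹ · s⁻¹ = m·s⁻².
Left is m·s⁻¹; right is m·s⁻² — different.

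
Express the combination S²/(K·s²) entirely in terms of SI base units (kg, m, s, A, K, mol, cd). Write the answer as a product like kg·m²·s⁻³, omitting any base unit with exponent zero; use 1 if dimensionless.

kg⁻²·m⁻⁴·s⁴·A⁴·K⁻¹

S = kg⁻¹·m⁻²·s³·A².
So S² = kg⁻²·m⁻⁴·s⁶·A⁴.
Combining: S²·K⁻¹·s⁻² = (kg⁻²·m⁻⁴·s⁶·A⁴) · K⁻¹ · s⁻² = kg⁻²·m⁻⁴·s⁴·A⁴·K⁻¹.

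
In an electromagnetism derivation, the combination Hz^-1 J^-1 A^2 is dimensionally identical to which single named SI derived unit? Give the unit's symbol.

Hz = s⁻¹.
So Hz⁻¹ = s.
J = kg·m²·s⁻².
So J⁻¹ = kg⁻¹·m⁻²·s².
Combining: Hz⁻¹·J⁻¹·A² = s · (kg⁻¹·m⁻²·s²) · A² = kg⁻¹·m⁻²·s³·A².
kg⁻¹·m⁻²·s³·A² is the base-SI form of the siemens.

S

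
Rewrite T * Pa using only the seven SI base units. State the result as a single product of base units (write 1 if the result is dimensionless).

kg²·m⁻¹·s⁻⁴·A⁻¹

T = Wb/m² (flux density = flux per area),
    = kg·s⁻²·A⁻¹.
Pa = N/m² (pressure = force per area),
    = kg·m⁻¹·s⁻².
Combining: T·Pa = (kg·s⁻²·A⁻¹) · (kg·m⁻¹·s⁻²) = kg²·m⁻¹·s⁻⁴·A⁻¹.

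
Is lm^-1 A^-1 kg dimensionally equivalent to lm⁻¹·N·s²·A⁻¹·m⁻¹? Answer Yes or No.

Yes

Left side:
  lm = cd.
  So lm⁻¹ = cd⁻¹.
  Combining: lm⁻¹·A⁻¹·kg = cd⁻¹ · A⁻¹ · kg = kg·A⁻¹·cd⁻¹.
Right side:
  lm = cd·sr = cd (luminous flux; sr is dimensionless).
  So lm⁻¹ = cd⁻¹.
  N = kg·m/s² = kg·m·s⁻² (force = mass × acceleration).
  Combining: lm⁻¹·N·s²·A⁻¹·m⁻¹ = cd⁻¹ · (kg·m·s⁻²) · s² · A⁻¹ · m⁻¹ = kg·A⁻¹·cd⁻¹.
Both reduce to kg·A⁻¹·cd⁻¹.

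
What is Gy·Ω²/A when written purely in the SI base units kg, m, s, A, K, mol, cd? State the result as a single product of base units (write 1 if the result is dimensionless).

kg²·m⁶·s⁻⁸·A⁻⁵

Gy = m²·s⁻².
Ω = kg·m²·s⁻³·A⁻².
So Ω² = kg²·m⁴·s⁻⁶·A⁻⁴.
Combining: Gy·Ω²·A⁻¹ = (m²·s⁻²) · (kg²·m⁴·s⁻⁶·A⁻⁴) · A⁻¹ = kg²·m⁶·s⁻⁸·A⁻⁵.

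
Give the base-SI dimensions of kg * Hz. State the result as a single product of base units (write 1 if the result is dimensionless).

Hz = s⁻¹.
Combining: kg·Hz = kg · s⁻¹ = kg·s⁻¹.

kg·s⁻¹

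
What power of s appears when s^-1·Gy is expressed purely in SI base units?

Gy = m²·s⁻².
Combining: s⁻¹·Gy = s⁻¹ · (m²·s⁻²) = m²·s⁻³.
The exponent of s is -3.

-3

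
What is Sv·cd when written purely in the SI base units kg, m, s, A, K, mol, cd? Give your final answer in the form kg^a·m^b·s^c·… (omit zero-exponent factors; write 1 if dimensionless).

Sv = m²·s⁻².
Combining: Sv·cd = (m²·s⁻²) · cd = m²·s⁻²·cd.

m²·s⁻²·cd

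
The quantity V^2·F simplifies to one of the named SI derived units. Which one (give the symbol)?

V = W/A (potential = power per current),
    = kg·m²·s⁻³·A⁻¹.
So V² = kg²·m⁴·s⁻⁶·A⁻².
F = C/V (capacitance = charge per voltage),
    = A·s/(kg·m²·s⁻³·A⁻¹) (substituting C and V),
    = kg⁻¹·m⁻²·s⁴·A².
Combining: V²·F = (kg²·m⁴·s⁻⁶·A⁻²) · (kg⁻¹·m⁻²·s⁴·A²) = kg·m²·s⁻².
kg·m²·s⁻² is the base-SI form of the joule.

J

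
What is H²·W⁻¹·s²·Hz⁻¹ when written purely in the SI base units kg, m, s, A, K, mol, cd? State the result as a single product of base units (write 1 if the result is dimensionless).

H = Wb/A (inductance = flux per current),
    = kg·m²·s⁻²·A⁻².
So H² = kg²·m⁴·s⁻⁴·A⁻⁴.
W = J/s (power = energy per time),
    = kg·m²·s⁻³.
So W⁻¹ = kg⁻¹·m⁻²·s³.
Hz = 1/s = s⁻¹ (frequency is cycles per second).
So Hz⁻¹ = s.
Combining: H²·W⁻¹·s²·Hz⁻¹ = (kg²·m⁴·s⁻⁴·A⁻⁴) · (kg⁻¹·m⁻²·s³) · s² · s = kg·m²·s²·A⁻⁴.

kg·m²·s²·A⁻⁴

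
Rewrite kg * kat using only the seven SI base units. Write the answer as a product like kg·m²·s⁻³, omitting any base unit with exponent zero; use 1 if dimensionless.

kg·s⁻¹·mol

kat = mol/s = s⁻¹·mol (catalytic activity).
Combining: kg·kat = kg · (s⁻¹·mol) = kg·s⁻¹·mol.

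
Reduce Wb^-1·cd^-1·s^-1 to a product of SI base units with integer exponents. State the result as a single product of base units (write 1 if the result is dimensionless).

Wb = V·s (flux: a volt is a weber per second),
    = kg·m²·s⁻²·A⁻¹.
So Wb⁻¹ = kg⁻¹·m⁻²·s²·A.
Combining: Wb⁻¹·cd⁻¹·s⁻¹ = (kg⁻¹·m⁻²·s²·A) · cd⁻¹ · s⁻¹ = kg⁻¹·m⁻²·s·A·cd⁻¹.

kg⁻¹·m⁻²·s·A·cd⁻¹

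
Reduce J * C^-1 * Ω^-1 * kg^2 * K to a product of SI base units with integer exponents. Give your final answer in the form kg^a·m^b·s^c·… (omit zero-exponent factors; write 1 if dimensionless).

kg²·A·K

J = kg·m²·s⁻².
C = s·A.
So C⁻¹ = s⁻¹·A⁻¹.
Ω = kg·m²·s⁻³·A⁻².
So Ω⁻¹ = kg⁻¹·m⁻²·s³·A².
Combining: J·C⁻¹·Ω⁻¹·kg²·K = (kg·m²·s⁻²) · (s⁻¹·A⁻¹) · (kg⁻¹·m⁻²·s³·A²) · kg² · K = kg²·A·K.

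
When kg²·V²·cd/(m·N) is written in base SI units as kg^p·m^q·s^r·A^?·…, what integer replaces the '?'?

V = W/A (potential = power per current),
    = kg·m²·s⁻³·A⁻¹.
So V² = kg²·m⁴·s⁻⁶·A⁻².
N = kg·m/s² = kg·m·s⁻² (force = mass × acceleration).
So N⁻¹ = kg⁻¹·m⁻¹·s².
Combining: kg²·m⁻¹·V²·N⁻¹·cd = kg² · m⁻¹ · (kg²·m⁴·s⁻⁶·A⁻²) · (kg⁻¹·m⁻¹·s²) · cd = kg³·m²·s⁻⁴·A⁻²·cd.
The exponent of A is -2.

-2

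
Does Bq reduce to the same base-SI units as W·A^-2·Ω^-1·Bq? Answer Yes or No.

Yes

Left side:
  Bq = s⁻¹.
Right side:
  W = J/s (power = energy per time),
      = kg·m²·s⁻³.
  Ω = V/A (resistance = voltage per current),
      = kg·m²·s⁻³·A⁻².
  So Ω⁻¹ = kg⁻¹·m⁻²·s³·A².
  Bq = 1/s = s⁻¹ (activity is decays per second).
  Combining: W·A⁻²·Ω⁻¹·Bq = (kg·m²·s⁻³) · A⁻² · (kg⁻¹·m⁻²·s³·A²) · s⁻¹ = s⁻¹.
Both reduce to s⁻¹.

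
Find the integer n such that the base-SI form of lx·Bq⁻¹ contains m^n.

lx = m⁻²·cd.
Bq = s⁻¹.
So Bq⁻¹ = s.
Combining: lx·Bq⁻¹ = (m⁻²·cd) · s = m⁻²·s·cd.
The exponent of m is -2.

-2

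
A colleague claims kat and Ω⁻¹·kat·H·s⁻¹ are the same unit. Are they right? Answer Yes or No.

Left side:
  kat = s⁻¹·mol.
Right side:
  Ω = kg·m²·s⁻³·A⁻².
  So Ω⁻¹ = kg⁻¹·m⁻²·s³·A².
  kat = s⁻¹·mol.
  H = kg·m²·s⁻²·A⁻².
  Combining: Ω⁻¹·kat·H·s⁻¹ = (kg⁻¹·m⁻²·s³·A²) · (s⁻¹·mol) · (kg·m²·s⁻²·A⁻²) · s⁻¹ = s⁻¹·mol.
Both reduce to s⁻¹·mol.

Yes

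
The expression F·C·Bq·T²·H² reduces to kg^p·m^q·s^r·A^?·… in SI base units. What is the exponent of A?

-3

F = C/V (capacitance = charge per voltage),
    = A·s/(kg·m²·s⁻³·A⁻¹) (substituting C and V),
    = kg⁻¹·m⁻²·s⁴·A².
C = A·s = s·A (charge = current × time).
Bq = 1/s = s⁻¹ (activity is decays per second).
T = Wb/m² (flux density = flux per area),
    = kg·s⁻²·A⁻¹.
So T² = kg²·s⁻⁴·A⁻².
H = Wb/A (inductance = flux per current),
    = kg·m²·s⁻²·A⁻².
So H² = kg²·m⁴·s⁻⁴·A⁻⁴.
Combining: F·C·Bq·T²·H² = (kg⁻¹·m⁻²·s⁴·A²) · (s·A) · s⁻¹ · (kg²·s⁻⁴·A⁻²) · (kg²·m⁴·s⁻⁴·A⁻⁴) = kg³·m²·s⁻⁴·A⁻³.
The exponent of A is -3.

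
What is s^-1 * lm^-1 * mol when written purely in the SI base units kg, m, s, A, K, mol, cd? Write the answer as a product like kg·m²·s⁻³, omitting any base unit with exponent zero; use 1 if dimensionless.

lm = cd·sr = cd (luminous flux; sr is dimensionless).
So lm⁻¹ = cd⁻¹.
Combining: s⁻¹·lm⁻¹·mol = s⁻¹ · cd⁻¹ · mol = s⁻¹·mol·cd⁻¹.

s⁻¹·mol·cd⁻¹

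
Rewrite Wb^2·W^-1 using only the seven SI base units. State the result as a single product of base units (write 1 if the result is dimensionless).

kg·m²·s⁻¹·A⁻²

Wb = V·s (flux: a volt is a weber per second),
    = kg·m²·s⁻²·A⁻¹.
So Wb² = kg²·m⁴·s⁻⁴·A⁻².
W = J/s (power = energy per time),
    = kg·m²·s⁻³.
So W⁻¹ = kg⁻¹·m⁻²·s³.
Combining: Wb²·W⁻¹ = (kg²·m⁴·s⁻⁴·A⁻²) · (kg⁻¹·m⁻²·s³) = kg·m²·s⁻¹·A⁻².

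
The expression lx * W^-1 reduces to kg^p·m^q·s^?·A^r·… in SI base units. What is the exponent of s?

3

lx = m⁻²·cd.
W = kg·m²·s⁻³.
So W⁻¹ = kg⁻¹·m⁻²·s³.
Combining: lx·W⁻¹ = (m⁻²·cd) · (kg⁻¹·m⁻²·s³) = kg⁻¹·m⁻⁴·s³·cd.
The exponent of s is 3.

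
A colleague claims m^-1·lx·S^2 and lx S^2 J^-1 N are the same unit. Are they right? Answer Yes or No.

Left side:
  lx = m⁻²·cd.
  S = kg⁻¹·m⁻²·s³·A².
  So S² = kg⁻²·m⁻⁴·s⁶·A⁴.
  Combining: m⁻¹·lx·S² = m⁻¹ · (m⁻²·cd) · (kg⁻²·m⁻⁴·s⁶·A⁴) = kg⁻²·m⁻⁷·s⁶·A⁴·cd.
Right side:
  lx = m⁻²·cd.
  S = kg⁻¹·m⁻²·s³·A².
  So S² = kg⁻²·m⁻⁴·s⁶·A⁴.
  J = kg·m²·s⁻².
  So J⁻¹ = kg⁻¹·m⁻²·s².
  N = kg·m·s⁻².
  Combining: lx·S²·J⁻¹·N = (m⁻²·cd) · (kg⁻²·m⁻⁴·s⁶·A⁴) · (kg⁻¹·m⁻²·s²) · (kg·m·s⁻²) = kg⁻²·m⁻⁷·s⁶·A⁴·cd.
Both reduce to kg⁻²·m⁻⁷·s⁶·A⁴·cd.

Yes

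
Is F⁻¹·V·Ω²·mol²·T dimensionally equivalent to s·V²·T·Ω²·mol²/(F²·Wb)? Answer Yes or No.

Left side:
  F = kg⁻¹·m⁻²·s⁴·A².
  So F⁻¹ = kg·m²·s⁻⁴·A⁻².
  V = kg·m²·s⁻³·A⁻¹.
  Ω = kg·m²·s⁻³·A⁻².
  So Ω² = kg²·m⁴·s⁻⁶·A⁻⁴.
  T = kg·s⁻²·A⁻¹.
  Combining: F⁻¹·V·Ω²·mol²·T = (kg·m²·s⁻⁴·A⁻²) · (kg·m²·s⁻³·A⁻¹) · (kg²·m⁴·s⁻⁶·A⁻⁴) · mol² · (kg·s⁻²·A⁻¹) = kg⁵·m⁸·s⁻¹⁵·A⁻⁸·mol².
Right side:
  V = W/A (potential = power per current),
      = kg·m²·s⁻³·A⁻¹.
  So V² = kg²·m⁴·s⁻⁶·A⁻².
  F = C/V (capacitance = charge per voltage),
      = A·s/(kg·m²·s⁻³·A⁻¹) (substituting C and V),
      = kg⁻¹·m⁻²·s⁴·A².
  So F⁻² = kg²·m⁴·s⁻⁸·A⁻⁴.
  T = Wb/m² (flux density = flux per area),
      = kg·s⁻²·A⁻¹.
  Wb = V·s (flux: a volt is a weber per second),
      = kg·m²·s⁻²·A⁻¹.
  So Wb⁻¹ = kg⁻¹·m⁻²·s²·A.
  Ω = V/A (resistance = voltage per current),
      = kg·m²·s⁻³·A⁻².
  So Ω² = kg²·m⁴·s⁻⁶·A⁻⁴.
  Combining: s·V²·F⁻²·T·Wb⁻¹·Ω²·mol² = s · (kg²·m⁴·s⁻⁶·A⁻²) · (kg²·m⁴·s⁻⁸·A⁻⁴) · (kg·s⁻²·A⁻¹) · (kg⁻¹·m⁻²·s²·A) · (kg²·m⁴·s⁻⁶·A⁻⁴) · mol² = kg⁶·m¹⁰·s⁻¹⁹·A⁻¹⁰·mol².
Left is kg⁵·m⁸·s⁻¹⁵·A⁻⁸·mol²; right is kg⁶·m¹⁰·s⁻¹⁹·A⁻¹⁰·mol² — different.

No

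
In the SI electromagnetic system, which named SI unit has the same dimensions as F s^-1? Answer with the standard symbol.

F = kg⁻¹·m⁻²·s⁴·A².
Combining: F·s⁻¹ = (kg⁻¹·m⁻²·s⁴·A²) · s⁻¹ = kg⁻¹·m⁻²·s³·A².
kg⁻¹·m⁻²·s³·A² is the base-SI form of the siemens.

S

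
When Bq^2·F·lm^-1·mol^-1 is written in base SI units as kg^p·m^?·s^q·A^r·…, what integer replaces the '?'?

-2

Bq = 1/s = s⁻¹ (activity is decays per second).
So Bq² = s⁻².
F = C/V (capacitance = charge per voltage),
    = A·s/(kg·m²·s⁻³·A⁻¹) (substituting C and V),
    = kg⁻¹·m⁻²·s⁴·A².
lm = cd·sr = cd (luminous flux; sr is dimensionless).
So lm⁻¹ = cd⁻¹.
Combining: Bq²·F·lm⁻¹·mol⁻¹ = s⁻² · (kg⁻¹·m⁻²·s⁴·A²) · cd⁻¹ · mol⁻¹ = kg⁻¹·m⁻²·s²·A²·mol⁻¹·cd⁻¹.
The exponent of m is -2.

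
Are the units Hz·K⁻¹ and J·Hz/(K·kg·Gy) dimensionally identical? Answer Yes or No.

Yes

Left side:
  Hz = s⁻¹.
  Combining: Hz·K⁻¹ = s⁻¹ · K⁻¹ = s⁻¹·K⁻¹.
Right side:
  J = kg·m²·s⁻².
  Hz = s⁻¹.
  Gy = m²·s⁻².
  So Gy⁻¹ = m⁻²·s².
  Combining: J·Hz·K⁻¹·kg⁻¹·Gy⁻¹ = (kg·m²·s⁻²) · s⁻¹ · K⁻¹ · kg⁻¹ · (m⁻²·s²) = s⁻¹·K⁻¹.
Both reduce to s⁻¹·K⁻¹.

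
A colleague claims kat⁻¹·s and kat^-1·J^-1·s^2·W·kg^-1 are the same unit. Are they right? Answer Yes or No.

No

Left side:
  kat = mol/s = s⁻¹·mol (catalytic activity).
  So kat⁻¹ = s·mol⁻¹.
  Combining: kat⁻¹·s = (s·mol⁻¹) · s = s²·mol⁻¹.
Right side:
  kat = mol/s = s⁻¹·mol (catalytic activity).
  So kat⁻¹ = s·mol⁻¹.
  J = N·m (work = force × distance),
      = kg·m²·s⁻².
  So J⁻¹ = kg⁻¹·m⁻²·s².
  W = J/s (power = energy per time),
      = kg·m²·s⁻³.
  Combining: kat⁻¹·J⁻¹·s²·W·kg⁻¹ = (s·mol⁻¹) · (kg⁻¹·m⁻²·s²) · s² · (kg·m²·s⁻³) · kg⁻¹ = kg⁻¹·s²·mol⁻¹.
Left is s²·mol⁻¹; right is kg⁻¹·s²·mol⁻¹ — different.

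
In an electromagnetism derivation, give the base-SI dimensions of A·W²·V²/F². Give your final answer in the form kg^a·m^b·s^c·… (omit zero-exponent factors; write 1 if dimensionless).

kg⁶·m¹²·s⁻²⁰·A⁻⁵

W = J/s (power = energy per time),
    = kg·m²·s⁻³.
So W² = kg²·m⁴·s⁻⁶.
V = W/A (potential = power per current),
    = kg·m²·s⁻³·A⁻¹.
So V² = kg²·m⁴·s⁻⁶·A⁻².
F = C/V (capacitance = charge per voltage),
    = A·s/(kg·m²·s⁻³·A⁻¹) (substituting C and V),
    = kg⁻¹·m⁻²·s⁴·A².
So F⁻² = kg²·m⁴·s⁻⁸·A⁻⁴.
Combining: A·W²·V²·F⁻² = A · (kg²·m⁴·s⁻⁶) · (kg²·m⁴·s⁻⁶·A⁻²) · (kg²·m⁴·s⁻⁸·A⁻⁴) = kg⁶·m¹²·s⁻²⁰·A⁻⁵.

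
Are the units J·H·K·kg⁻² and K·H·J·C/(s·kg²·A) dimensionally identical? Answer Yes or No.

Left side:
  J = N·m (work = force × distance),
      = kg·m²·s⁻².
  H = Wb/A (inductance = flux per current),
      = kg·m²·s⁻²·A⁻².
  Combining: J·H·K·kg⁻² = (kg·m²·s⁻²) · (kg·m²·s⁻²·A⁻²) · K · kg⁻² = m⁴·s⁻⁴·A⁻²·K.
Right side:
  H = kg·m²·s⁻²·A⁻².
  J = kg·m²·s⁻².
  C = s·A.
  Combining: s⁻¹·kg⁻²·K·H·J·A⁻¹·C = s⁻¹ · kg⁻² · K · (kg·m²·s⁻²·A⁻²) · (kg·m²·s⁻²) · A⁻¹ · (s·A) = m⁴·s⁻⁴·A⁻²·K.
Both reduce to m⁴·s⁻⁴·A⁻²·K.

Yes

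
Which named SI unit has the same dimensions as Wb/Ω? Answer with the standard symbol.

Wb = kg·m²·s⁻²·A⁻¹.
Ω = kg·m²·s⁻³·A⁻².
So Ω⁻¹ = kg⁻¹·m⁻²·s³·A².
Combining: Wb·Ω⁻¹ = (kg·m²·s⁻²·A⁻¹) · (kg⁻¹·m⁻²·s³·A²) = s·A.
s·A is the base-SI form of the coulomb.

C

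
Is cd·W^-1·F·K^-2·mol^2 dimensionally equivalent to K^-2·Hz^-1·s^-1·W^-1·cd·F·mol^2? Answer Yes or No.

Yes

Left side:
  W = kg·m²·s⁻³.
  So W⁻¹ = kg⁻¹·m⁻²·s³.
  F = kg⁻¹·m⁻²·s⁴·A².
  Combining: cd·W⁻¹·F·K⁻²·mol² = cd · (kg⁻¹·m⁻²·s³) · (kg⁻¹·m⁻²·s⁴·A²) · K⁻² · mol² = kg⁻²·m⁻⁴·s⁷·A²·K⁻²·mol²·cd.
Right side:
  Hz = 1/s = s⁻¹ (frequency is cycles per second).
  So Hz⁻¹ = s.
  W = J/s (power = energy per time),
      = kg·m²·s⁻³.
  So W⁻¹ = kg⁻¹·m⁻²·s³.
  F = C/V (capacitance = charge per voltage),
      = A·s/(kg·m²·s⁻³·A⁻¹) (substituting C and V),
      = kg⁻¹·m⁻²·s⁴·A².
  Combining: K⁻²·Hz⁻¹·s⁻¹·W⁻¹·cd·F·mol² = K⁻² · s · s⁻¹ · (kg⁻¹·m⁻²·s³) · cd · (kg⁻¹·m⁻²·s⁴·A²) · mol² = kg⁻²·m⁻⁴·s⁷·A²·K⁻²·mol²·cd.
Both reduce to kg⁻²·m⁻⁴·s⁷·A²·K⁻²·mol²·cd.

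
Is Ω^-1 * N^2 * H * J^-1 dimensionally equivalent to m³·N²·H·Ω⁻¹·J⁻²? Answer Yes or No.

Left side:
  Ω = kg·m²·s⁻³·A⁻².
  So Ω⁻¹ = kg⁻¹·m⁻²·s³·A².
  N = kg·m·s⁻².
  So N² = kg²·m²·s⁻⁴.
  H = kg·m²·s⁻²·A⁻².
  J = kg·m²·s⁻².
  So J⁻¹ = kg⁻¹·m⁻²·s².
  Combining: Ω⁻¹·N²·H·J⁻¹ = (kg⁻¹·m⁻²·s³·A²) · (kg²·m²·s⁻⁴) · (kg·m²·s⁻²·A⁻²) · (kg⁻¹·m⁻²·s²) = kg·s⁻¹.
Right side:
  N = kg·m·s⁻².
  So N² = kg²·m²·s⁻⁴.
  H = kg·m²·s⁻²·A⁻².
  Ω = kg·m²·s⁻³·A⁻².
  So Ω⁻¹ = kg⁻¹·m⁻²·s³·A².
  J = kg·m²·s⁻².
  So J⁻² = kg⁻²·m⁻⁴·s⁴.
  Combining: m³·N²·H·Ω⁻¹·J⁻² = m³ · (kg²·m²·s⁻⁴) · (kg·m²·s⁻²·A⁻²) · (kg⁻¹·m⁻²·s³·A²) · (kg⁻²·m⁻⁴·s⁴) = m·s.
Left is kg·s⁻¹; right is m·s — different.

No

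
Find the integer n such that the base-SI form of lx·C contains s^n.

1

lx = m⁻²·cd.
C = s·A.
Combining: lx·C = (m⁻²·cd) · (s·A) = m⁻²·s·A·cd.
The exponent of s is 1.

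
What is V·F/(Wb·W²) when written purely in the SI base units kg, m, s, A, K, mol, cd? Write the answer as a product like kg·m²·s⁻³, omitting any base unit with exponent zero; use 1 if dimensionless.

Wb = kg·m²·s⁻²·A⁻¹.
So Wb⁻¹ = kg⁻¹·m⁻²·s²·A.
V = kg·m²·s⁻³·A⁻¹.
F = kg⁻¹·m⁻²·s⁴·A².
W = kg·m²·s⁻³.
So W⁻² = kg⁻²·m⁻⁴·s⁶.
Combining: Wb⁻¹·V·F·W⁻² = (kg⁻¹·m⁻²·s²·A) · (kg·m²·s⁻³·A⁻¹) · (kg⁻¹·m⁻²·s⁴·A²) · (kg⁻²·m⁻⁴·s⁶) = kg⁻³·m⁻⁶·s⁹·A².

kg⁻³·m⁻⁶·s⁹·A²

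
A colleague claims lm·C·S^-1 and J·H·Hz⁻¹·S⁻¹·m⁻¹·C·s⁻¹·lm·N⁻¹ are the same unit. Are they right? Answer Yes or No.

Left side:
  lm = cd.
  C = s·A.
  S = kg⁻¹·m⁻²·s³·A².
  So S⁻¹ = kg·m²·s⁻³·A⁻².
  Combining: lm·C·S⁻¹ = cd · (s·A) · (kg·m²·s⁻³·A⁻²) = kg·m²·s⁻²·A⁻¹·cd.
Right side:
  J = kg·m²·s⁻².
  H = kg·m²·s⁻²·A⁻².
  Hz = s⁻¹.
  So Hz⁻¹ = s.
  S = kg⁻¹·m⁻²·s³·A².
  So S⁻¹ = kg·m²·s⁻³·A⁻².
  C = s·A.
  lm = cd.
  N = kg·m·s⁻².
  So N⁻¹ = kg⁻¹·m⁻¹·s².
  Combining: J·H·Hz⁻¹·S⁻¹·m⁻¹·C·s⁻¹·lm·N⁻¹ = (kg·m²·s⁻²) · (kg·m²·s⁻²·A⁻²) · s · (kg·m²·s⁻³·A⁻²) · m⁻¹ · (s·A) · s⁻¹ · cd · (kg⁻¹·m⁻¹·s²) = kg²·m⁴·s⁻⁴·A⁻³·cd.
Left is kg·m²·s⁻²·A⁻¹·cd; right is kg²·m⁴·s⁻⁴·A⁻³·cd — different.

No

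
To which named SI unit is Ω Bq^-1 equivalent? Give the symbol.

Ω = kg·m²·s⁻³·A⁻².
Bq = s⁻¹.
So Bq⁻¹ = s.
Combining: Ω·Bq⁻¹ = (kg·m²·s⁻³·A⁻²) · s = kg·m²·s⁻²·A⁻².
kg·m²·s⁻²·A⁻² is the base-SI form of the henry.

H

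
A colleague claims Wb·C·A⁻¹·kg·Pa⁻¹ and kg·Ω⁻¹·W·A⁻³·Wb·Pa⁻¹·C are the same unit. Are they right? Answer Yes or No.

Yes

Left side:
  Wb = kg·m²·s⁻²·A⁻¹.
  C = s·A.
  Pa = kg·m⁻¹·s⁻².
  So Pa⁻¹ = kg⁻¹·m·s².
  Combining: Wb·C·A⁻¹·kg·Pa⁻¹ = (kg·m²·s⁻²·A⁻¹) · (s·A) · A⁻¹ · kg · (kg⁻¹·m·s²) = kg·m³·s·A⁻¹.
Right side:
  Ω = V/A (resistance = voltage per current),
      = kg·m²·s⁻³·A⁻².
  So Ω⁻¹ = kg⁻¹·m⁻²·s³·A².
  W = J/s (power = energy per time),
      = kg·m²·s⁻³.
  Wb = V·s (flux: a volt is a weber per second),
      = kg·m²·s⁻²·A⁻¹.
  Pa = N/m² (pressure = force per area),
      = kg·m⁻¹·s⁻².
  So Pa⁻¹ = kg⁻¹·m·s².
  C = A·s = s·A (charge = current × time).
  Combining: kg·Ω⁻¹·W·A⁻³·Wb·Pa⁻¹·C = kg · (kg⁻¹·m⁻²·s³·A²) · (kg·m²·s⁻³) · A⁻³ · (kg·m²·s⁻²·A⁻¹) · (kg⁻¹·m·s²) · (s·A) = kg·m³·s·A⁻¹.
Both reduce to kg·m³·s·A⁻¹.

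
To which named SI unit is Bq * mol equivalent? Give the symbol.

kat

Bq = s⁻¹.
Combining: Bq·mol = s⁻¹ · mol = s⁻¹·mol.
s⁻¹·mol is the base-SI form of the katal.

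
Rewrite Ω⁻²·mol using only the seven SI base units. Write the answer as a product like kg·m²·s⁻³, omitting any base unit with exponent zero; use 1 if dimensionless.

Ω = kg·m²·s⁻³·A⁻².
So Ω⁻² = kg⁻²·m⁻⁴·s⁶·A⁴.
Combining: Ω⁻²·mol = (kg⁻²·m⁻⁴·s⁶·A⁴) · mol = kg⁻²·m⁻⁴·s⁶·A⁴·mol.

kg⁻²·m⁻⁴·s⁶·A⁴·mol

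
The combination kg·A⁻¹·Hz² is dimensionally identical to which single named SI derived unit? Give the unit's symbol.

T

Hz = s⁻¹.
So Hz² = s⁻².
Combining: kg·A⁻¹·Hz² = kg · A⁻¹ · s⁻² = kg·s⁻²·A⁻¹.
kg·s⁻²·A⁻¹ is the base-SI form of the tesla.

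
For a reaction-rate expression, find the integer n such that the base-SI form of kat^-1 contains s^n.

1

kat = mol/s = s⁻¹·mol (catalytic activity).
So kat⁻¹ = s·mol⁻¹.
The exponent of s is 1.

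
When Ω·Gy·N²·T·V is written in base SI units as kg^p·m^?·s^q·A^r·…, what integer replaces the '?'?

Ω = V/A (resistance = voltage per current),
    = kg·m²·s⁻³·A⁻².
Gy = J/kg (absorbed dose = energy per mass),
    = m²·s⁻².
N = kg·m/s² = kg·m·s⁻² (force = mass × acceleration).
So N² = kg²·m²·s⁻⁴.
T = Wb/m² (flux density = flux per area),
    = kg·s⁻²·A⁻¹.
V = W/A (potential = power per current),
    = kg·m²·s⁻³·A⁻¹.
Combining: Ω·Gy·N²·T·V = (kg·m²·s⁻³·A⁻²) · (m²·s⁻²) · (kg²·m²·s⁻⁴) · (kg·s⁻²·A⁻¹) · (kg·m²·s⁻³·A⁻¹) = kg⁵·m⁸·s⁻¹⁴·A⁻⁴.
The exponent of m is 8.

8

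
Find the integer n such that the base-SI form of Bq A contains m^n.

Bq = 1/s = s⁻¹ (activity is decays per second).
Combining: Bq·A = s⁻¹ · A = s⁻¹·A.
The exponent of m is 0.

0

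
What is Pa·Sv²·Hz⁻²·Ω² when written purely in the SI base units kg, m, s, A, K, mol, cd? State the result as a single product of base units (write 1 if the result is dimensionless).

kg³·m⁷·s⁻¹⁰·A⁻⁴

Pa = kg·m⁻¹·s⁻².
Sv = m²·s⁻².
So Sv² = m⁴·s⁻⁴.
Hz = s⁻¹.
So Hz⁻² = s².
Ω = kg·m²·s⁻³·A⁻².
So Ω² = kg²·m⁴·s⁻⁶·A⁻⁴.
Combining: Pa·Sv²·Hz⁻²·Ω² = (kg·m⁻¹·s⁻²) · (m⁴·s⁻⁴) · s² · (kg²·m⁴·s⁻⁶·A⁻⁴) = kg³·m⁷·s⁻¹⁰·A⁻⁴.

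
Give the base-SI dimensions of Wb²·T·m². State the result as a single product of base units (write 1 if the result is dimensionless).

Wb = kg·m²·s⁻²·A⁻¹.
So Wb² = kg²·m⁴·s⁻⁴·A⁻².
T = kg·s⁻²·A⁻¹.
Combining: Wb²·T·m² = (kg²·m⁴·s⁻⁴·A⁻²) · (kg·s⁻²·A⁻¹) · m² = kg³·m⁶·s⁻⁶·A⁻³.

kg³·m⁶·s⁻⁶·A⁻³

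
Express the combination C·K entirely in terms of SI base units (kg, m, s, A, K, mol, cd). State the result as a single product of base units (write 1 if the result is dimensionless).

s·A·K

C = s·A.
Combining: C·K = (s·A) · K = s·A·K.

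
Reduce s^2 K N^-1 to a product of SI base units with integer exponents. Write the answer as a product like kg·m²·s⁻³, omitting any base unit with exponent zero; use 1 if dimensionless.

kg⁻¹·m⁻¹·s⁴·K

N = kg·m·s⁻².
So N⁻¹ = kg⁻¹·m⁻¹·s².
Combining: s²·K·N⁻¹ = s² · K · (kg⁻¹·m⁻¹·s²) = kg⁻¹·m⁻¹·s⁴·K.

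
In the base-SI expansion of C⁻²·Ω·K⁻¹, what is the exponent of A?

C = A·s = s·A (charge = current × time).
So C⁻² = s⁻²·A⁻².
Ω = V/A (resistance = voltage per current),
    = kg·m²·s⁻³·A⁻².
Combining: C⁻²·Ω·K⁻¹ = (s⁻²·A⁻²) · (kg·m²·s⁻³·A⁻²) · K⁻¹ = kg·m²·s⁻⁵·A⁻⁴·K⁻¹.
The exponent of A is -4.

-4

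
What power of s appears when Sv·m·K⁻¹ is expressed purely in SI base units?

Sv = J/kg (equivalent dose = energy per mass),
    = m²·s⁻².
Combining: Sv·m·K⁻¹ = (m²·s⁻²) · m · K⁻¹ = m³·s⁻²·K⁻¹.
The exponent of s is -2.

-2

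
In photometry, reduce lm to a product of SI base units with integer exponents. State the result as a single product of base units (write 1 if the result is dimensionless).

lm = cd·sr = cd (luminous flux; sr is dimensionless).

cd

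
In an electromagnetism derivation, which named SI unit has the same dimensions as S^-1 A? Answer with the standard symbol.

V

S = 1/Ω (conductance is reciprocal resistance),
    = kg⁻¹·m⁻²·s³·A².
So S⁻¹ = kg·m²·s⁻³·A⁻².
Combining: S⁻¹·A = (kg·m²·s⁻³·A⁻²) · A = kg·m²·s⁻³·A⁻¹.
kg·m²·s⁻³·A⁻¹ is the base-SI form of the volt.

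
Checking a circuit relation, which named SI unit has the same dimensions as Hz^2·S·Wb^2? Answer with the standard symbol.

Hz = 1/s = s⁻¹ (frequency is cycles per second).
So Hz² = s⁻².
S = 1/Ω (conductance is reciprocal resistance),
    = kg⁻¹·m⁻²·s³·A².
Wb = V·s (flux: a volt is a weber per second),
    = kg·m²·s⁻²·A⁻¹.
So Wb² = kg²·m⁴·s⁻⁴·A⁻².
Combining: Hz²·S·Wb² = s⁻² · (kg⁻¹·m⁻²·s³·A²) · (kg²·m⁴·s⁻⁴·A⁻²) = kg·m²·s⁻³.
kg·m²·s⁻³ is the base-SI form of the watt.

W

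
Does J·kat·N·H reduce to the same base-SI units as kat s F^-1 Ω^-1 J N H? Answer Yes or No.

Left side:
  J = N·m (work = force × distance),
      = kg·m²·s⁻².
  kat = mol/s = s⁻¹·mol (catalytic activity).
  N = kg·m/s² = kg·m·s⁻² (force = mass × acceleration).
  H = Wb/A (inductance = flux per current),
      = kg·m²·s⁻²·A⁻².
  Combining: J·kat·N·H = (kg·m²·s⁻²) · (s⁻¹·mol) · (kg·m·s⁻²) · (kg·m²·s⁻²·A⁻²) = kg³·m⁵·s⁻⁷·A⁻²·mol.
Right side:
  kat = mol/s = s⁻¹·mol (catalytic activity).
  F = C/V (capacitance = charge per voltage),
      = A·s/(kg·m²·s⁻³·A⁻¹) (substituting C and V),
      = kg⁻¹·m⁻²·s⁴·A².
  So F⁻¹ = kg·m²·s⁻⁴·A⁻².
  Ω = V/A (resistance = voltage per current),
      = kg·m²·s⁻³·A⁻².
  So Ω⁻¹ = kg⁻¹·m⁻²·s³·A².
  J = N·m (work = force × distance),
      = kg·m²·s⁻².
  N = kg·m/s² = kg·m·s⁻² (force = mass × acceleration).
  H = Wb/A (inductance = flux per current),
      = kg·m²·s⁻²·A⁻².
  Combining: kat·s·F⁻¹·Ω⁻¹·J·N·H = (s⁻¹·mol) · s · (kg·m²·s⁻⁴·A⁻²) · (kg⁻¹·m⁻²·s³·A²) · (kg·m²·s⁻²) · (kg·m·s⁻²) · (kg·m²·s⁻²·A⁻²) = kg³·m⁵·s⁻⁷·A⁻²·mol.
Both reduce to kg³·m⁵·s⁻⁷·A⁻²·mol.

Yes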